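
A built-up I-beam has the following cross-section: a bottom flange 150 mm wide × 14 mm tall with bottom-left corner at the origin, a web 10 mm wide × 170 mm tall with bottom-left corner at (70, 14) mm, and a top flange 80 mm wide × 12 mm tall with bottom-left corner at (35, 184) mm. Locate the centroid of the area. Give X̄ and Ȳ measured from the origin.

X̄ = 75.00 mm, Ȳ = 76.76 mm

bottom flange: A = 150 × 14 = 2100.00, centroid at (75.00, 7.00).
web: A = 10 × 170 = 1700.00, centroid at (75.00, 99.00).
top flange: A = 80 × 12 = 960.00, centroid at (75.00, 190.00).
ΣA = 4760.00 mm², ΣAX̄ = 357000.00 mm³, ΣAȲ = 365400.00 mm³.
X̄ = 357000.00/4760.00 = 75.00 mm; Ȳ = 365400.00/4760.00 = 76.76 mm.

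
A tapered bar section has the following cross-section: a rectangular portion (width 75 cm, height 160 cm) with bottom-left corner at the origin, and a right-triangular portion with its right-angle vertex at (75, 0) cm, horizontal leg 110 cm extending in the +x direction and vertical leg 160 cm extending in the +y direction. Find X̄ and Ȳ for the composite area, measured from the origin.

X̄ = 68.88 cm, Ȳ = 68.72 cm

rectangular portion: A = 75 × 160 = 12000.00, centroid at (37.50, 80.00).
triangular portion: A = ½·110·160 = 8800.00, centroid at (111.67, 53.33).
ΣA = 20800.00 cm²
ΣAX̄ = (12000.00)(37.50) + (8800.00)(111.67) = 1432666.67 cm³
ΣAȲ = (12000.00)(80.00) + (8800.00)(53.33) = 1429333.33 cm³
X̄ = 1432666.67 / 20800.00 = 68.88 cm
Ȳ = 1429333.33 / 20800.00 = 68.72 cm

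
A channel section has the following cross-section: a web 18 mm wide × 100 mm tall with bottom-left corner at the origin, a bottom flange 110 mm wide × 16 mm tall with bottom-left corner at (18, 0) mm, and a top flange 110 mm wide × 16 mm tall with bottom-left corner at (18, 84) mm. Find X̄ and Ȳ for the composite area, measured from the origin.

X̄ = 51.35 mm, Ȳ = 50.00 mm

web: A = 18 × 100 = 1800.00, centroid at (9.00, 50.00).
bottom flange: A = 110 × 16 = 1760.00, centroid at (73.00, 8.00).
top flange: A = 110 × 16 = 1760.00, centroid at (73.00, 92.00).
ΣA = 5320.00 mm²
ΣAX̄ = (1800.00)(9.00) + (1760.00)(73.00) + (1760.00)(73.00) = 273160.00 mm³
ΣAȲ = (1800.00)(50.00) + (1760.00)(8.00) + (1760.00)(92.00) = 266000.00 mm³
X̄ = 273160.00 / 5320.00 = 51.35 mm
Ȳ = 266000.00 / 5320.00 = 50.00 mm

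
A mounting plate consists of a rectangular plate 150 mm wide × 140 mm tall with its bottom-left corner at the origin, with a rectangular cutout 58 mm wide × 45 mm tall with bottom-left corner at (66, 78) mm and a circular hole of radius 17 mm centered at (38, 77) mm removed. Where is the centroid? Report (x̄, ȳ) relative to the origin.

x̄ = 73.94 mm, ȳ = 65.08 mm

plate: A = 150 × 140 = 21000.00, centroid at (75.00, 70.00).
hole 1: A = −(58 × 45) = -2610.00, centroid at (95.00, 100.50).
hole 2: A = −π·17² = -907.92, centroid at (38.00, 77.00).
ΣA = 17482.08 mm²
ΣAx̄ = (21000.00)(75.00) + (-2610.00)(95.00) + (-907.92)(38.00) = 1292549.03 mm³
ΣAȳ = (21000.00)(70.00) + (-2610.00)(100.50) + (-907.92)(77.00) = 1137785.14 mm³
x̄ = 1292549.03 / 17482.08 = 73.94 mm
ȳ = 1137785.14 / 17482.08 = 65.08 mm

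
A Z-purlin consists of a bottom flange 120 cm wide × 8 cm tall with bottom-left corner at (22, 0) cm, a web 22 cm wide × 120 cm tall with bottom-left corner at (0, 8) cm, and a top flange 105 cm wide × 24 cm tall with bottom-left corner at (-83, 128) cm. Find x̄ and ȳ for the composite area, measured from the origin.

x̄ = 5.05 cm, ȳ = 87.61 cm

bottom flange: A = 120 × 8 = 960.00, centroid at (82.00, 4.00).
web: A = 22 × 120 = 2640.00, centroid at (11.00, 68.00).
top flange: A = 105 × 24 = 2520.00, centroid at (-30.50, 140.00).
ΣA = 6120.00 cm²
ΣAx̄ = (960.00)(82.00) + (2640.00)(11.00) + (2520.00)(-30.50) = 30900.00 cm³
ΣAȳ = (960.00)(4.00) + (2640.00)(68.00) + (2520.00)(140.00) = 536160.00 cm³
x̄ = 30900.00 / 6120.00 = 5.05 cm
ȳ = 536160.00 / 6120.00 = 87.61 cm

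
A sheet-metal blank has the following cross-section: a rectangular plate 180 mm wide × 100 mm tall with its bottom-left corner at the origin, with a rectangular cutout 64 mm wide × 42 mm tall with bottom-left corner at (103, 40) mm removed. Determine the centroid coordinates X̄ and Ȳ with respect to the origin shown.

plate: A = 180 × 100 = 18000.00, centroid at (90.00, 50.00).
hole: A = −(64 × 42) = -2688.00, centroid at (135.00, 61.00).
ΣA = 15312.00 mm², ΣAX̄ = 1257120.00 mm³, ΣAȲ = 736032.00 mm³.
X̄ = 1257120.00/15312.00 = 82.10 mm; Ȳ = 736032.00/15312.00 = 48.07 mm.

X̄ = 82.10 mm, Ȳ = 48.07 mm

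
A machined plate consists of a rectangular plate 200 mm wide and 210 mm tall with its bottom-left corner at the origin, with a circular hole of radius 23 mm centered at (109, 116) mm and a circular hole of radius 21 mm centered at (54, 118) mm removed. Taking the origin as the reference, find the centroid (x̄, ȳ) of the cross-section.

plate: A = 200 × 210 = 42000.00, centroid at (100.00, 105.00).
hole 1: A = −π·23² = -1661.90, centroid at (109.00, 116.00).
hole 2: A = −π·21² = -1385.44, centroid at (54.00, 118.00).
ΣA = 38952.66 mm²
ΣAx̄ = (42000.00)(100.00) + (-1661.90)(109.00) + (-1385.44)(54.00) = 3944038.74 mm³
ΣAȳ = (42000.00)(105.00) + (-1661.90)(116.00) + (-1385.44)(118.00) = 4053737.11 mm³
x̄ = 3944038.74 / 38952.66 = 101.25 mm
ȳ = 4053737.11 / 38952.66 = 104.07 mm

x̄ = 101.25 mm, ȳ = 104.07 mm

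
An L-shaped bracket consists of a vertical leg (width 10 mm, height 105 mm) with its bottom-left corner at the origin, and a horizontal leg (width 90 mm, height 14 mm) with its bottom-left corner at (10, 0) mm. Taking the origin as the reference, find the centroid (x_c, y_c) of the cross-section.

x_c = 32.27 mm, y_c = 27.68 mm

vertical leg: A = 10 × 105 = 1050.00, centroid at (5.00, 52.50).
horizontal leg: A = 90 × 14 = 1260.00, centroid at (55.00, 7.00).
ΣA = 2310.00 mm²
ΣAx_c = (1050.00)(5.00) + (1260.00)(55.00) = 74550.00 mm³
ΣAy_c = (1050.00)(52.50) + (1260.00)(7.00) = 63945.00 mm³
x_c = 74550.00 / 2310.00 = 32.27 mm
y_c = 63945.00 / 2310.00 = 27.68 mm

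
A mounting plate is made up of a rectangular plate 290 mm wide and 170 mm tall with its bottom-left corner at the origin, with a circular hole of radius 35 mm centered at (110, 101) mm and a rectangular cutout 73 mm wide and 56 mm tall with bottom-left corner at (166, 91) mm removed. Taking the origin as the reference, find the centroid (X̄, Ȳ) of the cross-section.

Part | A | x̄ᵢ | ȳᵢ | A·x̄ᵢ | A·ȳᵢ
plate | 49300.00 | 145.00 | 85.00 | 7148500.00 | 4190500.00
hole 1 | -3848.45 | 110.00 | 101.00 | -423329.61 | -388693.55
hole 2 | -4088.00 | 202.50 | 119.00 | -827820.00 | -486472.00
Σ | 41363.55 |  |  | 5897350.39 | 3315334.45
X̄ = 5897350.39 / 41363.55 = 142.57 mm
Ȳ = 3315334.45 / 41363.55 = 80.15 mm

X̄ = 142.57 mm, Ȳ = 80.15 mm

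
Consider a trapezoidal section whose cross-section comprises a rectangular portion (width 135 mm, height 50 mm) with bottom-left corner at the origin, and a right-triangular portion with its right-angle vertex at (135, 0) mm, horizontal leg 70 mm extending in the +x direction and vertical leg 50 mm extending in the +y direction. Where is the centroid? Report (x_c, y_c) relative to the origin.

x_c = 86.20 mm, y_c = 23.28 mm

rectangular portion: A = 135 × 50 = 6750.00, centroid at (67.50, 25.00).
triangular portion: A = ½·70·50 = 1750.00, centroid at (158.33, 16.67).
ΣA = 8500.00 mm², ΣAx_c = 732708.33 mm³, ΣAy_c = 197916.67 mm³.
x_c = 732708.33/8500.00 = 86.20 mm; y_c = 197916.67/8500.00 = 23.28 mm.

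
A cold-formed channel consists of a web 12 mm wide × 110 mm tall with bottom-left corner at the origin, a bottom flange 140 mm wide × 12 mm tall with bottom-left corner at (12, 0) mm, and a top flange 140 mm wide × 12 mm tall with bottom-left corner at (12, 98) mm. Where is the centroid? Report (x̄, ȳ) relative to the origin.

web: A = 12 × 110 = 1320.00, centroid at (6.00, 55.00).
bottom flange: A = 140 × 12 = 1680.00, centroid at (82.00, 6.00).
top flange: A = 140 × 12 = 1680.00, centroid at (82.00, 104.00).
ΣA = 4680.00 mm²
ΣAx̄ = (1320.00)(6.00) + (1680.00)(82.00) + (1680.00)(82.00) = 283440.00 mm³
ΣAȳ = (1320.00)(55.00) + (1680.00)(6.00) + (1680.00)(104.00) = 257400.00 mm³
x̄ = 283440.00 / 4680.00 = 60.56 mm
ȳ = 257400.00 / 4680.00 = 55.00 mm

x̄ = 60.56 mm, ȳ = 55.00 mm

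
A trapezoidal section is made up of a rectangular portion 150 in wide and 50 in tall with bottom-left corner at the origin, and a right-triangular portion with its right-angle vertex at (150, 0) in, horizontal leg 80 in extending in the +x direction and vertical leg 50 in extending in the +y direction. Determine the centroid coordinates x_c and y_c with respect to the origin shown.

Part | A | x̄ᵢ | ȳᵢ | A·x̄ᵢ | A·ȳᵢ
rectangular portion | 7500.00 | 75.00 | 25.00 | 562500.00 | 187500.00
triangular portion | 2000.00 | 176.67 | 16.67 | 353333.33 | 33333.33
Σ | 9500.00 |  |  | 915833.33 | 220833.33
x_c = 915833.33 / 9500.00 = 96.40 in
y_c = 220833.33 / 9500.00 = 23.25 in

x_c = 96.40 in, y_c = 23.25 in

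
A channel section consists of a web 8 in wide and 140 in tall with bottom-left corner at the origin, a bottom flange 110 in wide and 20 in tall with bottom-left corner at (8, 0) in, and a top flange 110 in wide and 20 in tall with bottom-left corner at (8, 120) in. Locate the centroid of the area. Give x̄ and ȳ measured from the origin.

Part | A | x̄ᵢ | ȳᵢ | A·x̄ᵢ | A·ȳᵢ
web | 1120.00 | 4.00 | 70.00 | 4480.00 | 78400.00
bottom flange | 2200.00 | 63.00 | 10.00 | 138600.00 | 22000.00
top flange | 2200.00 | 63.00 | 130.00 | 138600.00 | 286000.00
Σ | 5520.00 |  |  | 281680.00 | 386400.00
x̄ = 281680.00 / 5520.00 = 51.03 in
ȳ = 386400.00 / 5520.00 = 70.00 in

x̄ = 51.03 in, ȳ = 70.00 in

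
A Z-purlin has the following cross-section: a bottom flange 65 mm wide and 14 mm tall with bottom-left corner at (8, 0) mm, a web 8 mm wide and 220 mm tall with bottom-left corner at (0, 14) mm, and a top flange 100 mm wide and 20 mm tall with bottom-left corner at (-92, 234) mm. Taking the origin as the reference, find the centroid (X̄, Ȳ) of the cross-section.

X̄ = -8.59 mm, Ȳ = 152.59 mm

bottom flange: A = 65 × 14 = 910.00, centroid at (40.50, 7.00).
web: A = 8 × 220 = 1760.00, centroid at (4.00, 124.00).
top flange: A = 100 × 20 = 2000.00, centroid at (-42.00, 244.00).
ΣA = 4670.00 mm²
ΣAX̄ = (910.00)(40.50) + (1760.00)(4.00) + (2000.00)(-42.00) = -40105.00 mm³
ΣAȲ = (910.00)(7.00) + (1760.00)(124.00) + (2000.00)(244.00) = 712610.00 mm³
X̄ = -40105.00 / 4670.00 = -8.59 mm
Ȳ = 712610.00 / 4670.00 = 152.59 mm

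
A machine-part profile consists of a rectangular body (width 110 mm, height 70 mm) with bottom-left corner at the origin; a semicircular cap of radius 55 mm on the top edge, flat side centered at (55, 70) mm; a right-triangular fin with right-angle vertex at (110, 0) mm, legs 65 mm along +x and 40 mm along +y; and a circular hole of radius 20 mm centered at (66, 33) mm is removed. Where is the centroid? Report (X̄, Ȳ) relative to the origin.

Part | A | x̄ᵢ | ȳᵢ | A·x̄ᵢ | A·ȳᵢ
rectangular body | 7700.00 | 55.00 | 35.00 | 423500.00 | 269500.00
semicircular top | 4751.66 | 55.00 | 93.34 | 261341.24 | 443532.79
triangular fin | 1300.00 | 131.67 | 13.33 | 171166.67 | 17333.33
hole | -1256.64 | 66.00 | 33.00 | -82938.05 | -41469.02
Σ | 12495.02 |  |  | 773069.86 | 688897.10
X̄ = 773069.86 / 12495.02 = 61.87 mm
Ȳ = 688897.10 / 12495.02 = 55.13 mm

X̄ = 61.87 mm, Ȳ = 55.13 mm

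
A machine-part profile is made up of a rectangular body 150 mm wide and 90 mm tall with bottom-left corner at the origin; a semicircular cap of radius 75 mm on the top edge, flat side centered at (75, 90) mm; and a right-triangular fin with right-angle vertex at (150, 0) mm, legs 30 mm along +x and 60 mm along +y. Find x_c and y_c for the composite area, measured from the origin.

Part | A | x̄ᵢ | ȳᵢ | A·x̄ᵢ | A·ȳᵢ
rectangular body | 13500.00 | 75.00 | 45.00 | 1012500.00 | 607500.00
semicircular top | 8835.73 | 75.00 | 121.83 | 662679.70 | 1076465.64
triangular fin | 900.00 | 160.00 | 20.00 | 144000.00 | 18000.00
Σ | 23235.73 |  |  | 1819179.70 | 1701965.64
x_c = 1819179.70 / 23235.73 = 78.29 mm
y_c = 1701965.64 / 23235.73 = 73.25 mm

x_c = 78.29 mm, y_c = 73.25 mm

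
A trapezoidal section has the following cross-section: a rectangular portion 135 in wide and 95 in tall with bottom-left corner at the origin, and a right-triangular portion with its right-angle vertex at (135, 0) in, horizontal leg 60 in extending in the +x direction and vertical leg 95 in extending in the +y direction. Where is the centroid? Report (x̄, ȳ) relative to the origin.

x̄ = 83.41 in, ȳ = 44.62 in

rectangular portion: A = 135 × 95 = 12825.00, centroid at (67.50, 47.50).
triangular portion: A = ½·60·95 = 2850.00, centroid at (155.00, 31.67).
ΣA = 15675.00 in², ΣAx̄ = 1307437.50 in³, ΣAȳ = 699437.50 in³.
x̄ = 1307437.50/15675.00 = 83.41 in; ȳ = 699437.50/15675.00 = 44.62 in.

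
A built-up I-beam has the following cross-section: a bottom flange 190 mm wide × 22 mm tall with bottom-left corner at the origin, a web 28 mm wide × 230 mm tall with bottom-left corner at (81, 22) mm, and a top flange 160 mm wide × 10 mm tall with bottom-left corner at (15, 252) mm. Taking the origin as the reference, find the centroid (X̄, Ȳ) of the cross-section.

Part | A | x̄ᵢ | ȳᵢ | A·x̄ᵢ | A·ȳᵢ
bottom flange | 4180.00 | 95.00 | 11.00 | 397100.00 | 45980.00
web | 6440.00 | 95.00 | 137.00 | 611800.00 | 882280.00
top flange | 1600.00 | 95.00 | 257.00 | 152000.00 | 411200.00
Σ | 12220.00 |  |  | 1160900.00 | 1339460.00
X̄ = 1160900.00 / 12220.00 = 95.00 mm
Ȳ = 1339460.00 / 12220.00 = 109.61 mm

X̄ = 95.00 mm, Ȳ = 109.61 mm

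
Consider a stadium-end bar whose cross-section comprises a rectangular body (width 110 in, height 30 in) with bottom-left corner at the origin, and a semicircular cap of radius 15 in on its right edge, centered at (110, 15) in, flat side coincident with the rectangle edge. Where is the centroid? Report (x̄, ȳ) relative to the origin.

x̄ = 60.94 in, ȳ = 15.00 in

Part | A | x̄ᵢ | ȳᵢ | A·x̄ᵢ | A·ȳᵢ
rectangular body | 3300.00 | 55.00 | 15.00 | 181500.00 | 49500.00
semicircular end | 353.43 | 116.37 | 15.00 | 41127.21 | 5301.44
Σ | 3653.43 |  |  | 222627.21 | 54801.44
x̄ = 222627.21 / 3653.43 = 60.94 in
ȳ = 54801.44 / 3653.43 = 15.00 in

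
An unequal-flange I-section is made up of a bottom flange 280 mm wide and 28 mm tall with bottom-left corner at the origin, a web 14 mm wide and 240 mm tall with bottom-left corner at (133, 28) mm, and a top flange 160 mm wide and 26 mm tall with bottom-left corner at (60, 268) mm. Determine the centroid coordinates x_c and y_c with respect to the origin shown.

x_c = 140.00 mm, y_c = 115.62 mm

bottom flange: A = 280 × 28 = 7840.00, centroid at (140.00, 14.00).
web: A = 14 × 240 = 3360.00, centroid at (140.00, 148.00).
top flange: A = 160 × 26 = 4160.00, centroid at (140.00, 281.00).
ΣA = 15360.00 mm², ΣAx_c = 2150400.00 mm³, ΣAy_c = 1776000.00 mm³.
x_c = 2150400.00/15360.00 = 140.00 mm; y_c = 1776000.00/15360.00 = 115.62 mm.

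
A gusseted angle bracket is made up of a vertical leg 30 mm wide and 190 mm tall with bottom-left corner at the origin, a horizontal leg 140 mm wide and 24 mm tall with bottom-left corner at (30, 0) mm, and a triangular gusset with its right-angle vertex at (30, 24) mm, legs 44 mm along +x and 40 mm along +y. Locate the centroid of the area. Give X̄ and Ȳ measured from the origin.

X̄ = 46.36 mm, Ȳ = 61.84 mm

vertical leg: A = 30 × 190 = 5700.00, centroid at (15.00, 95.00).
horizontal leg: A = 140 × 24 = 3360.00, centroid at (100.00, 12.00).
gusset: A = ½·44·40 = 880.00, centroid at (44.67, 37.33).
ΣA = 9940.00 mm²
ΣAX̄ = (5700.00)(15.00) + (3360.00)(100.00) + (880.00)(44.67) = 460806.67 mm³
ΣAȲ = (5700.00)(95.00) + (3360.00)(12.00) + (880.00)(37.33) = 614673.33 mm³
X̄ = 460806.67 / 9940.00 = 46.36 mm
Ȳ = 614673.33 / 9940.00 = 61.84 mm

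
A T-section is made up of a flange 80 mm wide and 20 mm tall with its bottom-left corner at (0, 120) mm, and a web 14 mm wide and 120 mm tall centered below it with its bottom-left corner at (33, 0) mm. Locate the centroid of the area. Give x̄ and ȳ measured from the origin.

x̄ = 40.00 mm, ȳ = 94.15 mm

web: A = 14 × 120 = 1680.00, centroid at (40.00, 60.00).
flange: A = 80 × 20 = 1600.00, centroid at (40.00, 130.00).
ΣA = 3280.00 mm²
ΣAx̄ = (1680.00)(40.00) + (1600.00)(40.00) = 131200.00 mm³
ΣAȳ = (1680.00)(60.00) + (1600.00)(130.00) = 308800.00 mm³
x̄ = 131200.00 / 3280.00 = 40.00 mm
ȳ = 308800.00 / 3280.00 = 94.15 mm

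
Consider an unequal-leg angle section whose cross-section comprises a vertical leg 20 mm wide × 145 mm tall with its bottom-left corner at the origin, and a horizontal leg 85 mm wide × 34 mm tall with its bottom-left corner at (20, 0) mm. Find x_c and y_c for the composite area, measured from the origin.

x_c = 36.20 mm, y_c = 44.80 mm

vertical leg: A = 20 × 145 = 2900.00, centroid at (10.00, 72.50).
horizontal leg: A = 85 × 34 = 2890.00, centroid at (62.50, 17.00).
ΣA = 5790.00 mm², ΣAx_c = 209625.00 mm³, ΣAy_c = 259380.00 mm³.
x_c = 209625.00/5790.00 = 36.20 mm; y_c = 259380.00/5790.00 = 44.80 mm.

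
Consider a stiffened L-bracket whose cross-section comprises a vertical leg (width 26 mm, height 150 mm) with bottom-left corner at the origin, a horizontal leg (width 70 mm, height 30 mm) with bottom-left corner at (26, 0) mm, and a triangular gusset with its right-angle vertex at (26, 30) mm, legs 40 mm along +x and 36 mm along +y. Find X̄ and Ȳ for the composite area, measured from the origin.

X̄ = 30.82 mm, Ȳ = 52.71 mm

Part | A | x̄ᵢ | ȳᵢ | A·x̄ᵢ | A·ȳᵢ
vertical leg | 3900.00 | 13.00 | 75.00 | 50700.00 | 292500.00
horizontal leg | 2100.00 | 61.00 | 15.00 | 128100.00 | 31500.00
gusset | 720.00 | 39.33 | 42.00 | 28320.00 | 30240.00
Σ | 6720.00 |  |  | 207120.00 | 354240.00
X̄ = 207120.00 / 6720.00 = 30.82 mm
Ȳ = 354240.00 / 6720.00 = 52.71 mm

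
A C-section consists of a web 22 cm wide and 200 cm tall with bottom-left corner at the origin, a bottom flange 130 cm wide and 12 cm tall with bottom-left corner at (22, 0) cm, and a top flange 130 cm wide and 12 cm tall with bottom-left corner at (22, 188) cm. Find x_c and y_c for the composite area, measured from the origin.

web: A = 22 × 200 = 4400.00, centroid at (11.00, 100.00).
bottom flange: A = 130 × 12 = 1560.00, centroid at (87.00, 6.00).
top flange: A = 130 × 12 = 1560.00, centroid at (87.00, 194.00).
ΣA = 7520.00 cm²
ΣAx_c = (4400.00)(11.00) + (1560.00)(87.00) + (1560.00)(87.00) = 319840.00 cm³
ΣAy_c = (4400.00)(100.00) + (1560.00)(6.00) + (1560.00)(194.00) = 752000.00 cm³
x_c = 319840.00 / 7520.00 = 42.53 cm
y_c = 752000.00 / 7520.00 = 100.00 cm

x_c = 42.53 cm, y_c = 100.00 cm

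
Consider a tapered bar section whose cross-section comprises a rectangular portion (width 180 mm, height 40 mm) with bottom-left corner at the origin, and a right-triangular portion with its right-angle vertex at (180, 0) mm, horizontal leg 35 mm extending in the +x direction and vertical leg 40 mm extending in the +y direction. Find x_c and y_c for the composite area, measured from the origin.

x_c = 99.01 mm, y_c = 19.41 mm

rectangular portion: A = 180 × 40 = 7200.00, centroid at (90.00, 20.00).
triangular portion: A = ½·35·40 = 700.00, centroid at (191.67, 13.33).
ΣA = 7900.00 mm², ΣAx_c = 782166.67 mm³, ΣAy_c = 153333.33 mm³.
x_c = 782166.67/7900.00 = 99.01 mm; y_c = 153333.33/7900.00 = 19.41 mm.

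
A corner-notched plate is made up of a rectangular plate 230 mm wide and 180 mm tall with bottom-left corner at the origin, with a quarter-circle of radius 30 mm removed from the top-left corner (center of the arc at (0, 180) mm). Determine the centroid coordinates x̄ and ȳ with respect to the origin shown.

plate: A = 230 × 180 = 41400.00, centroid at (115.00, 90.00).
removed quarter-circle: A = −¼π·30² = -706.86, centroid at (12.73, 167.27).
ΣA = 40693.14 mm²
ΣAx̄ = (41400.00)(115.00) + (-706.86)(12.73) = 4752000.00 mm³
ΣAȳ = (41400.00)(90.00) + (-706.86)(167.27) = 3607765.50 mm³
x̄ = 4752000.00 / 40693.14 = 116.78 mm
ȳ = 3607765.50 / 40693.14 = 88.66 mm

x̄ = 116.78 mm, ȳ = 88.66 mm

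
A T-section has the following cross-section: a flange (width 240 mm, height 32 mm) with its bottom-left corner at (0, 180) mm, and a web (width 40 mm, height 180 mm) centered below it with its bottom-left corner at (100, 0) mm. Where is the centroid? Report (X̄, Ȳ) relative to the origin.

web: A = 40 × 180 = 7200.00, centroid at (120.00, 90.00).
flange: A = 240 × 32 = 7680.00, centroid at (120.00, 196.00).
ΣA = 14880.00 mm², ΣAX̄ = 1785600.00 mm³, ΣAȲ = 2153280.00 mm³.
X̄ = 1785600.00/14880.00 = 120.00 mm; Ȳ = 2153280.00/14880.00 = 144.71 mm.

X̄ = 120.00 mm, Ȳ = 144.71 mm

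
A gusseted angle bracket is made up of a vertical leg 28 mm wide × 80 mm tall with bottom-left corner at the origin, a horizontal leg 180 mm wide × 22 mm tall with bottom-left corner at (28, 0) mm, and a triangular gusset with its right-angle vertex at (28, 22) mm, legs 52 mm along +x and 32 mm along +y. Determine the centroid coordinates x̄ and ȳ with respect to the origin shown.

x̄ = 76.27 mm, ȳ = 22.80 mm

vertical leg: A = 28 × 80 = 2240.00, centroid at (14.00, 40.00).
horizontal leg: A = 180 × 22 = 3960.00, centroid at (118.00, 11.00).
gusset: A = ½·52·32 = 832.00, centroid at (45.33, 32.67).
ΣA = 7032.00 mm², ΣAx̄ = 536357.33 mm³, ΣAȳ = 160338.67 mm³.
x̄ = 536357.33/7032.00 = 76.27 mm; ȳ = 160338.67/7032.00 = 22.80 mm.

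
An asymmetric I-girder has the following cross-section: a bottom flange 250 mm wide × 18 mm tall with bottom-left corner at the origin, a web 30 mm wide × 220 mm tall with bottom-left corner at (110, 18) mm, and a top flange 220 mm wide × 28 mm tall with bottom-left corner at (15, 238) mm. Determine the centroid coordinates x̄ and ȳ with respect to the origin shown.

x̄ = 125.00 mm, ȳ = 141.23 mm

Part | A | x̄ᵢ | ȳᵢ | A·x̄ᵢ | A·ȳᵢ
bottom flange | 4500.00 | 125.00 | 9.00 | 562500.00 | 40500.00
web | 6600.00 | 125.00 | 128.00 | 825000.00 | 844800.00
top flange | 6160.00 | 125.00 | 252.00 | 770000.00 | 1552320.00
Σ | 17260.00 |  |  | 2157500.00 | 2437620.00
x̄ = 2157500.00 / 17260.00 = 125.00 mm
ȳ = 2437620.00 / 17260.00 = 141.23 mm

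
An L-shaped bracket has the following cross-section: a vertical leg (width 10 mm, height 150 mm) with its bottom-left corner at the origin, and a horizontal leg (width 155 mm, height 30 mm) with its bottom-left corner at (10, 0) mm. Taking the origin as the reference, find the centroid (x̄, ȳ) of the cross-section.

Part | A | x̄ᵢ | ȳᵢ | A·x̄ᵢ | A·ȳᵢ
vertical leg | 1500.00 | 5.00 | 75.00 | 7500.00 | 112500.00
horizontal leg | 4650.00 | 87.50 | 15.00 | 406875.00 | 69750.00
Σ | 6150.00 |  |  | 414375.00 | 182250.00
x̄ = 414375.00 / 6150.00 = 67.38 mm
ȳ = 182250.00 / 6150.00 = 29.63 mm

x̄ = 67.38 mm, ȳ = 29.63 mm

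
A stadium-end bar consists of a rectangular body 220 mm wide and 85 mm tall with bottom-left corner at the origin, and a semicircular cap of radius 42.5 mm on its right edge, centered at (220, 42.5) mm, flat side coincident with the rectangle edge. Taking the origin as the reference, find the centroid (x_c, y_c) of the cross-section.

x_c = 126.87 mm, y_c = 42.50 mm

Part | A | x̄ᵢ | ȳᵢ | A·x̄ᵢ | A·ȳᵢ
rectangular body | 18700.00 | 110.00 | 42.50 | 2057000.00 | 794750.00
semicircular end | 2837.25 | 238.04 | 42.50 | 675372.27 | 120583.16
Σ | 21537.25 |  |  | 2732372.27 | 915333.16
x_c = 2732372.27 / 21537.25 = 126.87 mm
y_c = 915333.16 / 21537.25 = 42.50 mm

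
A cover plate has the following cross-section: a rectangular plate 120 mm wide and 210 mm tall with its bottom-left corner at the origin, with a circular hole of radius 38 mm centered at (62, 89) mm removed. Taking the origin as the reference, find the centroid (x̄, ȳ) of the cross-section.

plate: A = 120 × 210 = 25200.00, centroid at (60.00, 105.00).
hole: A = −π·38² = -4536.46, centroid at (62.00, 89.00).
ΣA = 20663.54 mm², ΣAx̄ = 1230739.49 mm³, ΣAȳ = 2242255.08 mm³.
x̄ = 1230739.49/20663.54 = 59.56 mm; ȳ = 2242255.08/20663.54 = 108.51 mm.

x̄ = 59.56 mm, ȳ = 108.51 mm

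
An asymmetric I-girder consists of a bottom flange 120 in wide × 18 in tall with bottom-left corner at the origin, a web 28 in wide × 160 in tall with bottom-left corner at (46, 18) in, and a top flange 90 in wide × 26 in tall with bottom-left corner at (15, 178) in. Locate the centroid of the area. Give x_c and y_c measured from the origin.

x_c = 60.00 in, y_c = 100.83 in

bottom flange: A = 120 × 18 = 2160.00, centroid at (60.00, 9.00).
web: A = 28 × 160 = 4480.00, centroid at (60.00, 98.00).
top flange: A = 90 × 26 = 2340.00, centroid at (60.00, 191.00).
ΣA = 8980.00 in², ΣAx_c = 538800.00 in³, ΣAy_c = 905420.00 in³.
x_c = 538800.00/8980.00 = 60.00 in; y_c = 905420.00/8980.00 = 100.83 in.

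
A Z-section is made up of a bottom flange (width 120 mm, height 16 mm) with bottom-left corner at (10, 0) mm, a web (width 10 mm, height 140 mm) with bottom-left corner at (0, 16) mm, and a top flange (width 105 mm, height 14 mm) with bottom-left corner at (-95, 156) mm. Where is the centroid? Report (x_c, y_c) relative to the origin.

x_c = 16.48 mm, y_c = 78.37 mm

Part | A | x̄ᵢ | ȳᵢ | A·x̄ᵢ | A·ȳᵢ
bottom flange | 1920.00 | 70.00 | 8.00 | 134400.00 | 15360.00
web | 1400.00 | 5.00 | 86.00 | 7000.00 | 120400.00
top flange | 1470.00 | -42.50 | 163.00 | -62475.00 | 239610.00
Σ | 4790.00 |  |  | 78925.00 | 375370.00
x_c = 78925.00 / 4790.00 = 16.48 mm
y_c = 375370.00 / 4790.00 = 78.37 mm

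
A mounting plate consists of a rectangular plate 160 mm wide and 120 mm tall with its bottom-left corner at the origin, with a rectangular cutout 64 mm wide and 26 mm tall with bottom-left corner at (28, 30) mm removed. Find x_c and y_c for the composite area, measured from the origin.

x_c = 81.90 mm, y_c = 61.61 mm

plate: A = 160 × 120 = 19200.00, centroid at (80.00, 60.00).
hole: A = −(64 × 26) = -1664.00, centroid at (60.00, 43.00).
ΣA = 17536.00 mm², ΣAx_c = 1436160.00 mm³, ΣAy_c = 1080448.00 mm³.
x_c = 1436160.00/17536.00 = 81.90 mm; y_c = 1080448.00/17536.00 = 61.61 mm.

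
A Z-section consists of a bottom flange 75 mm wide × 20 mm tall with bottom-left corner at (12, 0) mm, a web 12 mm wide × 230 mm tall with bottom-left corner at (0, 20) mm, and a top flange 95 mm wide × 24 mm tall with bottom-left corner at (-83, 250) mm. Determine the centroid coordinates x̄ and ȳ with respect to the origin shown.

bottom flange: A = 75 × 20 = 1500.00, centroid at (49.50, 10.00).
web: A = 12 × 230 = 2760.00, centroid at (6.00, 135.00).
top flange: A = 95 × 24 = 2280.00, centroid at (-35.50, 262.00).
ΣA = 6540.00 mm²
ΣAx̄ = (1500.00)(49.50) + (2760.00)(6.00) + (2280.00)(-35.50) = 9870.00 mm³
ΣAȳ = (1500.00)(10.00) + (2760.00)(135.00) + (2280.00)(262.00) = 984960.00 mm³
x̄ = 9870.00 / 6540.00 = 1.51 mm
ȳ = 984960.00 / 6540.00 = 150.61 mm

x̄ = 1.51 mm, ȳ = 150.61 mm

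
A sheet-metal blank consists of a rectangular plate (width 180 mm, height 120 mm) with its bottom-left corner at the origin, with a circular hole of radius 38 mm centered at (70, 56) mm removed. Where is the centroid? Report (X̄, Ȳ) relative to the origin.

plate: A = 180 × 120 = 21600.00, centroid at (90.00, 60.00).
hole: A = −π·38² = -4536.46, centroid at (70.00, 56.00).
ΣA = 17063.54 mm², ΣAX̄ = 1626447.81 mm³, ΣAȲ = 1041958.25 mm³.
X̄ = 1626447.81/17063.54 = 95.32 mm; Ȳ = 1041958.25/17063.54 = 61.06 mm.

X̄ = 95.32 mm, Ȳ = 61.06 mm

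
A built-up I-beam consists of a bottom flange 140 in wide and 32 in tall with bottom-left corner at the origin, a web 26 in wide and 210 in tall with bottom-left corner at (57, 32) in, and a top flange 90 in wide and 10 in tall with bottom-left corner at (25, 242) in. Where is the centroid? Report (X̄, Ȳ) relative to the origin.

bottom flange: A = 140 × 32 = 4480.00, centroid at (70.00, 16.00).
web: A = 26 × 210 = 5460.00, centroid at (70.00, 137.00).
top flange: A = 90 × 10 = 900.00, centroid at (70.00, 247.00).
ΣA = 10840.00 in², ΣAX̄ = 758800.00 in³, ΣAȲ = 1042000.00 in³.
X̄ = 758800.00/10840.00 = 70.00 in; Ȳ = 1042000.00/10840.00 = 96.13 in.

X̄ = 70.00 in, Ȳ = 96.13 in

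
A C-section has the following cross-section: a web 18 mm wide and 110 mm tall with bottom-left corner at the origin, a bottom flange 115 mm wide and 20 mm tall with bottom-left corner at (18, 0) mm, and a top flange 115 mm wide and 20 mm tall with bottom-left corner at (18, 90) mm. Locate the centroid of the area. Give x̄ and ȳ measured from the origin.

x̄ = 55.49 mm, ȳ = 55.00 mm

web: A = 18 × 110 = 1980.00, centroid at (9.00, 55.00).
bottom flange: A = 115 × 20 = 2300.00, centroid at (75.50, 10.00).
top flange: A = 115 × 20 = 2300.00, centroid at (75.50, 100.00).
ΣA = 6580.00 mm²
ΣAx̄ = (1980.00)(9.00) + (2300.00)(75.50) + (2300.00)(75.50) = 365120.00 mm³
ΣAȳ = (1980.00)(55.00) + (2300.00)(10.00) + (2300.00)(100.00) = 361900.00 mm³
x̄ = 365120.00 / 6580.00 = 55.49 mm
ȳ = 361900.00 / 6580.00 = 55.00 mm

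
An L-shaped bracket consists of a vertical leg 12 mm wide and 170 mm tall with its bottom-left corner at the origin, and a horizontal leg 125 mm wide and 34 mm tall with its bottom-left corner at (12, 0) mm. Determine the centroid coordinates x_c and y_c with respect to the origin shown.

x_c = 52.28 mm, y_c = 39.05 mm

Part | A | x̄ᵢ | ȳᵢ | A·x̄ᵢ | A·ȳᵢ
vertical leg | 2040.00 | 6.00 | 85.00 | 12240.00 | 173400.00
horizontal leg | 4250.00 | 74.50 | 17.00 | 316625.00 | 72250.00
Σ | 6290.00 |  |  | 328865.00 | 245650.00
x_c = 328865.00 / 6290.00 = 52.28 mm
y_c = 245650.00 / 6290.00 = 39.05 mm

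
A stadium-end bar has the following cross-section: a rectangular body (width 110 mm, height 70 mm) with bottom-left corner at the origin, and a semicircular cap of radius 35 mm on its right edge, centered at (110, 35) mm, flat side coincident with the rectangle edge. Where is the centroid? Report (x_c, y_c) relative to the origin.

x_c = 68.97 mm, y_c = 35.00 mm

rectangular body: A = 110 × 70 = 7700.00, centroid at (55.00, 35.00).
semicircular end: A = ½π·35² = 1924.23, centroid at (124.85, 35.00).
ΣA = 9624.23 mm², ΣAx_c = 663748.14 mm³, ΣAy_c = 336847.89 mm³.
x_c = 663748.14/9624.23 = 68.97 mm; y_c = 336847.89/9624.23 = 35.00 mm.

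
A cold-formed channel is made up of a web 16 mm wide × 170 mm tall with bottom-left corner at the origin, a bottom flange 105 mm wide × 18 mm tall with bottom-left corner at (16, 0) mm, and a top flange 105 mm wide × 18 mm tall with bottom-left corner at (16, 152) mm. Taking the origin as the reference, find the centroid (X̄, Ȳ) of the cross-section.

web: A = 16 × 170 = 2720.00, centroid at (8.00, 85.00).
bottom flange: A = 105 × 18 = 1890.00, centroid at (68.50, 9.00).
top flange: A = 105 × 18 = 1890.00, centroid at (68.50, 161.00).
ΣA = 6500.00 mm²
ΣAX̄ = (2720.00)(8.00) + (1890.00)(68.50) + (1890.00)(68.50) = 280690.00 mm³
ΣAȲ = (2720.00)(85.00) + (1890.00)(9.00) + (1890.00)(161.00) = 552500.00 mm³
X̄ = 280690.00 / 6500.00 = 43.18 mm
Ȳ = 552500.00 / 6500.00 = 85.00 mm

X̄ = 43.18 mm, Ȳ = 85.00 mm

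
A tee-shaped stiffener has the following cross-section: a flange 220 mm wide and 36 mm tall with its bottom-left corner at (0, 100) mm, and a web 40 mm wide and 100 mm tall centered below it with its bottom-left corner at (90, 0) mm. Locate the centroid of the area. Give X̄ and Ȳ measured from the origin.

web: A = 40 × 100 = 4000.00, centroid at (110.00, 50.00).
flange: A = 220 × 36 = 7920.00, centroid at (110.00, 118.00).
ΣA = 11920.00 mm², ΣAX̄ = 1311200.00 mm³, ΣAȲ = 1134560.00 mm³.
X̄ = 1311200.00/11920.00 = 110.00 mm; Ȳ = 1134560.00/11920.00 = 95.18 mm.

X̄ = 110.00 mm, Ȳ = 95.18 mm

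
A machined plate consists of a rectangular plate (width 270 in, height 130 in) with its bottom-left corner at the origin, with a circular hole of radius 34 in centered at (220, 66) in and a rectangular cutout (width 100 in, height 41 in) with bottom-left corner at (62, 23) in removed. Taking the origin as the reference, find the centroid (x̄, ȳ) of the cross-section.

x̄ = 127.17 in, ȳ = 68.09 in

Part | A | x̄ᵢ | ȳᵢ | A·x̄ᵢ | A·ȳᵢ
plate | 35100.00 | 135.00 | 65.00 | 4738500.00 | 2281500.00
hole 1 | -3631.68 | 220.00 | 66.00 | -798969.84 | -239690.95
hole 2 | -4100.00 | 112.00 | 43.50 | -459200.00 | -178350.00
Σ | 27368.32 |  |  | 3480330.16 | 1863459.05
x̄ = 3480330.16 / 27368.32 = 127.17 in
ȳ = 1863459.05 / 27368.32 = 68.09 in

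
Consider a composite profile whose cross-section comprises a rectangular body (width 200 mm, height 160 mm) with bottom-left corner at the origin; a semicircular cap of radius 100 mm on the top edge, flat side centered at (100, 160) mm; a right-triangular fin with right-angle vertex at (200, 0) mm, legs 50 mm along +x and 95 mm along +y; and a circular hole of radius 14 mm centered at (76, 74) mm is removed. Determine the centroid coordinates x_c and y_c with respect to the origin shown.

rectangular body: A = 200 × 160 = 32000.00, centroid at (100.00, 80.00).
semicircular top: A = ½π·100² = 15707.96, centroid at (100.00, 202.44).
triangular fin: A = ½·50·95 = 2375.00, centroid at (216.67, 31.67).
hole: A = −π·14² = -615.75, centroid at (76.00, 74.00).
ΣA = 49467.21 mm², ΣAx_c = 5238582.50 mm³, ΣAy_c = 5769583.46 mm³.
x_c = 5238582.50/49467.21 = 105.90 mm; y_c = 5769583.46/49467.21 = 116.63 mm.

x_c = 105.90 mm, y_c = 116.63 mm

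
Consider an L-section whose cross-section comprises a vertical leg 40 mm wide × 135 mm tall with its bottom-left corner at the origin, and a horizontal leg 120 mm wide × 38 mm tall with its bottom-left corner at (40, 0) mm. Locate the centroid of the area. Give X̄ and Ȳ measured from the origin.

vertical leg: A = 40 × 135 = 5400.00, centroid at (20.00, 67.50).
horizontal leg: A = 120 × 38 = 4560.00, centroid at (100.00, 19.00).
ΣA = 9960.00 mm²
ΣAX̄ = (5400.00)(20.00) + (4560.00)(100.00) = 564000.00 mm³
ΣAȲ = (5400.00)(67.50) + (4560.00)(19.00) = 451140.00 mm³
X̄ = 564000.00 / 9960.00 = 56.63 mm
Ȳ = 451140.00 / 9960.00 = 45.30 mm

X̄ = 56.63 mm, Ȳ = 45.30 mm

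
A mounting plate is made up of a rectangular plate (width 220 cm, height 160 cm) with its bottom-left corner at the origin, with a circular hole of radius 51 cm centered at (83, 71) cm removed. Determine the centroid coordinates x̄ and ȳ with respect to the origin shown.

Part | A | x̄ᵢ | ȳᵢ | A·x̄ᵢ | A·ȳᵢ
plate | 35200.00 | 110.00 | 80.00 | 3872000.00 | 2816000.00
hole | -8171.28 | 83.00 | 71.00 | -678216.45 | -580161.06
Σ | 27028.72 |  |  | 3193783.55 | 2235838.94
x̄ = 3193783.55 / 27028.72 = 118.16 cm
ȳ = 2235838.94 / 27028.72 = 82.72 cm

x̄ = 118.16 cm, ȳ = 82.72 cm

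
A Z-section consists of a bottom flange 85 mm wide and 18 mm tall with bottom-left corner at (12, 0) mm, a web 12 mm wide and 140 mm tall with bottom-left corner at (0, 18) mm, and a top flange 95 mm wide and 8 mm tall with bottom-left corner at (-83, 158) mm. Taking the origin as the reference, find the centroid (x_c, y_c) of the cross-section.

bottom flange: A = 85 × 18 = 1530.00, centroid at (54.50, 9.00).
web: A = 12 × 140 = 1680.00, centroid at (6.00, 88.00).
top flange: A = 95 × 8 = 760.00, centroid at (-35.50, 162.00).
ΣA = 3970.00 mm², ΣAx_c = 66485.00 mm³, ΣAy_c = 284730.00 mm³.
x_c = 66485.00/3970.00 = 16.75 mm; y_c = 284730.00/3970.00 = 71.72 mm.

x_c = 16.75 mm, y_c = 71.72 mm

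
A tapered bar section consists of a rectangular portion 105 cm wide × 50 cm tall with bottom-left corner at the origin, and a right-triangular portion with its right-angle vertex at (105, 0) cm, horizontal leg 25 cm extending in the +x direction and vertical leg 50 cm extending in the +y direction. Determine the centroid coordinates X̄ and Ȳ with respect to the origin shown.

X̄ = 58.97 cm, Ȳ = 24.11 cm

rectangular portion: A = 105 × 50 = 5250.00, centroid at (52.50, 25.00).
triangular portion: A = ½·25·50 = 625.00, centroid at (113.33, 16.67).
ΣA = 5875.00 cm²
ΣAX̄ = (5250.00)(52.50) + (625.00)(113.33) = 346458.33 cm³
ΣAȲ = (5250.00)(25.00) + (625.00)(16.67) = 141666.67 cm³
X̄ = 346458.33 / 5875.00 = 58.97 cm
Ȳ = 141666.67 / 5875.00 = 24.11 cm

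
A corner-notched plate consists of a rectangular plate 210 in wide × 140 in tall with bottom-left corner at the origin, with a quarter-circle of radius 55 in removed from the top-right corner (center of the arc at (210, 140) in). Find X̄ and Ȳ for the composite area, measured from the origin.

Part | A | x̄ᵢ | ȳᵢ | A·x̄ᵢ | A·ȳᵢ
plate | 29400.00 | 105.00 | 70.00 | 3087000.00 | 2058000.00
removed quarter-circle | -2375.83 | 186.66 | 116.66 | -443465.85 | -277157.79
Σ | 27024.17 |  |  | 2643534.15 | 1780842.21
X̄ = 2643534.15 / 27024.17 = 97.82 in
Ȳ = 1780842.21 / 27024.17 = 65.90 in

X̄ = 97.82 in, Ȳ = 65.90 in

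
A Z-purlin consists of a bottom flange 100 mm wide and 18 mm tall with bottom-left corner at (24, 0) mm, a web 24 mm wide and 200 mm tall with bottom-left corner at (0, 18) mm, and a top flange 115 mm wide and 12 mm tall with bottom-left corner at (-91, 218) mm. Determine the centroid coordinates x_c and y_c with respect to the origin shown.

bottom flange: A = 100 × 18 = 1800.00, centroid at (74.00, 9.00).
web: A = 24 × 200 = 4800.00, centroid at (12.00, 118.00).
top flange: A = 115 × 12 = 1380.00, centroid at (-33.50, 224.00).
ΣA = 7980.00 mm², ΣAx_c = 144570.00 mm³, ΣAy_c = 891720.00 mm³.
x_c = 144570.00/7980.00 = 18.12 mm; y_c = 891720.00/7980.00 = 111.74 mm.

x_c = 18.12 mm, y_c = 111.74 mm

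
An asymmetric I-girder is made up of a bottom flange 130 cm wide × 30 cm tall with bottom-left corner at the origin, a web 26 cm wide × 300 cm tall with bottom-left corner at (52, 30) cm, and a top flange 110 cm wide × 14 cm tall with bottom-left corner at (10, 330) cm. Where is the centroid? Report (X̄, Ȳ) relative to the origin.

X̄ = 65.00 cm, Ȳ = 149.66 cm

bottom flange: A = 130 × 30 = 3900.00, centroid at (65.00, 15.00).
web: A = 26 × 300 = 7800.00, centroid at (65.00, 180.00).
top flange: A = 110 × 14 = 1540.00, centroid at (65.00, 337.00).
ΣA = 13240.00 cm²
ΣAX̄ = (3900.00)(65.00) + (7800.00)(65.00) + (1540.00)(65.00) = 860600.00 cm³
ΣAȲ = (3900.00)(15.00) + (7800.00)(180.00) + (1540.00)(337.00) = 1981480.00 cm³
X̄ = 860600.00 / 13240.00 = 65.00 cm
Ȳ = 1981480.00 / 13240.00 = 149.66 cm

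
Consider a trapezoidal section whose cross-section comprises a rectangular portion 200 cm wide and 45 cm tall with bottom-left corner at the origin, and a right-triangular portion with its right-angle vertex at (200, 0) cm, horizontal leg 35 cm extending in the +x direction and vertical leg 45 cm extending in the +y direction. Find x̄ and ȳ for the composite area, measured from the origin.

rectangular portion: A = 200 × 45 = 9000.00, centroid at (100.00, 22.50).
triangular portion: A = ½·35·45 = 787.50, centroid at (211.67, 15.00).
ΣA = 9787.50 cm², ΣAx̄ = 1066687.50 cm³, ΣAȳ = 214312.50 cm³.
x̄ = 1066687.50/9787.50 = 108.98 cm; ȳ = 214312.50/9787.50 = 21.90 cm.

x̄ = 108.98 cm, ȳ = 21.90 cm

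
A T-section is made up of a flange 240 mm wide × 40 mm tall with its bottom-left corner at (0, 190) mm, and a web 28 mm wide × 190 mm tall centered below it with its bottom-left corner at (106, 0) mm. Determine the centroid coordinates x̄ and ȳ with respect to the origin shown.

x̄ = 120.00 mm, ȳ = 168.99 mm

Part | A | x̄ᵢ | ȳᵢ | A·x̄ᵢ | A·ȳᵢ
web | 5320.00 | 120.00 | 95.00 | 638400.00 | 505400.00
flange | 9600.00 | 120.00 | 210.00 | 1152000.00 | 2016000.00
Σ | 14920.00 |  |  | 1790400.00 | 2521400.00
x̄ = 1790400.00 / 14920.00 = 120.00 mm
ȳ = 2521400.00 / 14920.00 = 168.99 mm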